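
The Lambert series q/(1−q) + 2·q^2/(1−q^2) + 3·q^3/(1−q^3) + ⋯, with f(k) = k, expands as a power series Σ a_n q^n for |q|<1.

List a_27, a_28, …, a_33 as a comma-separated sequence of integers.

[q^27] f(1)=1,f(3)=3,f(9)=9,f(27)=27 ⇒ 40
q^28  k|28↦f(k): 28:28 14:14 7:7 4:4 2:2 1:1  a_28=56
d|29:{1,29}  Σf=1+29=30
[q^30] f(1)=1,f(2)=2,f(3)=3,f(5)=5,f(6)=6,f(10)=10,f(15)=15,f(30)=30 ⇒ 72
d|31:{31,1}  Σf=31+1=32
n=32: 32·1 16·2 8·4 4·8 2·16 1·32  f→[32+16+8+4+2+1]=63
d|33:{33,11,3,1}  Σf=33+11+3+1=48

40, 56, 30, 72, 32, 63, 48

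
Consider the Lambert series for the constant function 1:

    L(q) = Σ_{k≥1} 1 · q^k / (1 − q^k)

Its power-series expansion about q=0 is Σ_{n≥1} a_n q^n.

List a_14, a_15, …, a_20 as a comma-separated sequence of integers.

q^14  k|14↦f(k): 1:1 2:1 7:1 14:1  a_14=4
d|15:{15,5,3,1}  Σf=1+1+1+1=4
q^16  k|16↦f(k): 1:1 2:1 4:1 8:1 16:1  a_16=5
d|17:{17,1}  Σf=1+1=2
q^18  k|18↦f(k): 1:1 2:1 3:1 6:1 9:1 18:1  a_18=6
d|19:{1,19}  Σf=1+1=2
[q^20] f(1)=1,f(2)=1,f(4)=1,f(5)=1,f(10)=1,f(20)=1 ⇒ 6

4, 4, 5, 2, 6, 2, 6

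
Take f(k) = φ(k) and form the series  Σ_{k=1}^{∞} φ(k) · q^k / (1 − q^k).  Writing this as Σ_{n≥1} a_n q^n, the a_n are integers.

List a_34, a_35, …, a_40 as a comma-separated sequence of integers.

n=34: 1·34 2·17 17·2 34·1  φ→[1+1+16+16]=34
q^35  k|35↦φ(k): 1:1 5:4 7:6 35:24  a_35=35
q^36  k|36↦φ(k): 36:12 18:6 12:4 9:6 6:2 4:2 3:2 2:1 1:1  a_36=36
[q^37] φ(1)=1,φ(37)=36 ⇒ 37
q^38  k|38↦φ(k): 38:18 19:18 2:1 1:1  a_38=38
q^39  k|39↦φ(k): 39:24 13:12 3:2 1:1  a_39=39
n=40: 1·40 2·20 4·10 5·8 8·5 10·4 20·2 40·1  φ→[1+1+2+4+4+4+8+16]=40

34, 35, 36, 37, 38, 39, 40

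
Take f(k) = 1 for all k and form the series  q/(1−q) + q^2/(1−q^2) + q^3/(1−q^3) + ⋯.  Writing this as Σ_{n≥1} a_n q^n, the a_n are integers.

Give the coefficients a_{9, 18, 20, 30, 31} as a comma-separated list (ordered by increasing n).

n=9: 1·9 3·3 9·1  f→[1+1+1]=3
q^18  k|18↦f(k): 1:1 2:1 3:1 6:1 9:1 18:1  a_18=6
d|20:{1,2,4,5,10,20}  Σf=1+1+1+1+1+1=6
n=30: 30·1 15·2 10·3 6·5 5·6 3·10 2·15 1·30  f→[1+1+1+1+1+1+1+1]=8
n=31: 1·31 31·1  f→[1+1]=2

3, 6, 6, 8, 2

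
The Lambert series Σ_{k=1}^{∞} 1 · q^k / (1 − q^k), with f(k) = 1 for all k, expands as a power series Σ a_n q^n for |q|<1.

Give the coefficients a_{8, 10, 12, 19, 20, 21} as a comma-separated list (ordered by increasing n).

4, 4, 6, 2, 6, 4

d|8:{8,4,2,1}  Σf=1+1+1+1=4
q^10  k|10↦f(k): 10:1 5:1 2:1 1:1  a_10=4
q^12  k|12↦f(k): 1:1 2:1 3:1 4:1 6:1 12:1  a_12=6
n=19: 19·1 1·19  f→[1+1]=2
d|20:{20,10,5,4,2,1}  Σf=1+1+1+1+1+1=6
n=21: 21·1 7·3 3·7 1·21  f→[1+1+1+1]=4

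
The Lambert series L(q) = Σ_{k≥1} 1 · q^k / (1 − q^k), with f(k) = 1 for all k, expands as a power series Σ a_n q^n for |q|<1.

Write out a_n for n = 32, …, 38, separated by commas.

n=32: 1·32 2·16 4·8 8·4 16·2 32·1  f→[1+1+1+1+1+1]=6
d|33:{33,11,3,1}  Σf=1+1+1+1=4
q^34  k|34↦f(k): 34:1 17:1 2:1 1:1  a_34=4
[q^35] f(1)=1,f(5)=1,f(7)=1,f(35)=1 ⇒ 4
n=36: 1·36 2·18 3·12 4·9 6·6 9·4 12·3 18·2 36·1  f→[1+1+1+1+1+1+1+1+1]=9
n=37: 1·37 37·1  f→[1+1]=2
d|38:{38,19,2,1}  Σf=1+1+1+1=4

6, 4, 4, 4, 9, 2, 4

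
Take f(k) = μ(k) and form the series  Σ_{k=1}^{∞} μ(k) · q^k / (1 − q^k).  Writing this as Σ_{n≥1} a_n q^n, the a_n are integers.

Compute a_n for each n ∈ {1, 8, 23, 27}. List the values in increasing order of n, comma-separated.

1, 0, 0, 0

q^1  k|1↦μ(k): 1:1  a_1=1
d|8:{1,2,4,8}  Σμ=1+(-1)+0+0=0
q^23  k|23↦μ(k): 23:-1 1:1  a_23=0
n=27: 1·27 3·9 9·3 27·1  μ→[1+(-1)+0+0]=0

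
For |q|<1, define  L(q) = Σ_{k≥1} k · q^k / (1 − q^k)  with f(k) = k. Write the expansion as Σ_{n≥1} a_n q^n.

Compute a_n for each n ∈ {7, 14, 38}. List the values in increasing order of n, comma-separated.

8, 24, 60

n=7: 7·1 1·7  f→[7+1]=8
q^14  k|14↦f(k): 14:14 7:7 2:2 1:1  a_14=24
[q^38] f(1)=1,f(2)=2,f(19)=19,f(38)=38 ⇒ 60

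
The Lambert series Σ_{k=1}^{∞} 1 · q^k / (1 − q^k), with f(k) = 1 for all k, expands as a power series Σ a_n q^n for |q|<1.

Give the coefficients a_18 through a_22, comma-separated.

6, 2, 6, 4, 4

n=18: 18·1 9·2 6·3 3·6 2·9 1·18  f→[1+1+1+1+1+1]=6
q^19  k|19↦f(k): 1:1 19:1  a_19=2
d|20:{1,2,4,5,10,20}  Σf=1+1+1+1+1+1=6
d|21:{1,3,7,21}  Σf=1+1+1+1=4
n=22: 1·22 2·11 11·2 22·1  f→[1+1+1+1]=4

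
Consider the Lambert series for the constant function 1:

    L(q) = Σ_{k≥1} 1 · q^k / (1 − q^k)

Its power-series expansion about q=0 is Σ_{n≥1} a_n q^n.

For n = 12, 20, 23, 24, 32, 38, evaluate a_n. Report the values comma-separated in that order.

6, 6, 2, 8, 6, 4

q^12  k|12↦f(k): 12:1 6:1 4:1 3:1 2:1 1:1  a_12=6
d|20:{1,2,4,5,10,20}  Σf=1+1+1+1+1+1=6
d|23:{1,23}  Σf=1+1=2
[q^24] f(1)=1,f(2)=1,f(3)=1,f(4)=1,f(6)=1,f(8)=1,f(12)=1,f(24)=1 ⇒ 8
n=32: 1·32 2·16 4·8 8·4 16·2 32·1  f→[1+1+1+1+1+1]=6
d|38:{38,19,2,1}  Σf=1+1+1+1=4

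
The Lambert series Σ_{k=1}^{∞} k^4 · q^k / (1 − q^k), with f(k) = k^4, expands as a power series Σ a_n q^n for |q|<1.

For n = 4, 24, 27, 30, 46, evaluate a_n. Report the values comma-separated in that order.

n=4: 4·1 2·2 1·4  f→[256+16+1]=273
q^24  k|24↦f(k): 1:1 2:16 3:81 4:256 6:1296 8:4096 12:20736 24:331776  a_24=358258
[q^27] f(1)=1,f(3)=81,f(9)=6561,f(27)=531441 ⇒ 538084
[q^30] f(30)=810000,f(15)=50625,f(10)=10000,f(6)=1296,f(5)=625,f(3)=81,f(2)=16,f(1)=1 ⇒ 872644
q^46  k|46↦f(k): 46:4477456 23:279841 2:16 1:1  a_46=4757314

273, 358258, 538084, 872644, 4757314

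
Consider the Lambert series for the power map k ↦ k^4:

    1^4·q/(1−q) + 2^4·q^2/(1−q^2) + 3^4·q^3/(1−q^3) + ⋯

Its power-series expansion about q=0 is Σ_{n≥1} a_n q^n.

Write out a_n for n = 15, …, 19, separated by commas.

q^15  k|15↦f(k): 1:1 3:81 5:625 15:50625  a_15=51332
n=16: 16·1 8·2 4·4 2·8 1·16  f→[65536+4096+256+16+1]=69905
q^17  k|17↦f(k): 17:83521 1:1  a_17=83522
d|18:{1,2,3,6,9,18}  Σf=1+16+81+1296+6561+104976=112931
d|19:{19,1}  Σf=130321+1=130322

51332, 69905, 83522, 112931, 130322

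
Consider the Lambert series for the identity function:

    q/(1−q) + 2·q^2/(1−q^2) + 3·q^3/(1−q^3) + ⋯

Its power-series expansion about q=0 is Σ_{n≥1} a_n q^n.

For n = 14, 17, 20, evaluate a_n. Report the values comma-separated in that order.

[q^14] f(1)=1,f(2)=2,f(7)=7,f(14)=14 ⇒ 24
n=17: 17·1 1·17  f→[17+1]=18
d|20:{20,10,5,4,2,1}  Σf=20+10+5+4+2+1=42

24, 18, 42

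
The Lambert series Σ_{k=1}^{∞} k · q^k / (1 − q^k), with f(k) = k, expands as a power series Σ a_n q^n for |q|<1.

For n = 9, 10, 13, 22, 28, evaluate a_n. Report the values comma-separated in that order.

13, 18, 14, 36, 56

q^9  k|9↦f(k): 1:1 3:3 9:9  a_9=13
n=10: 10·1 5·2 2·5 1·10  f→[10+5+2+1]=18
q^13  k|13↦f(k): 1:1 13:13  a_13=14
n=22: 1·22 2·11 11·2 22·1  f→[1+2+11+22]=36
q^28  k|28↦f(k): 1:1 2:2 4:4 7:7 14:14 28:28  a_28=56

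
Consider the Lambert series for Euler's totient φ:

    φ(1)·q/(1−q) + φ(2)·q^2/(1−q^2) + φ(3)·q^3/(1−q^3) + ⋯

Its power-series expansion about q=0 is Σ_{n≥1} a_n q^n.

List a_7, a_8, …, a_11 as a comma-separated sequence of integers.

[q^7] φ(1)=1,φ(7)=6 ⇒ 7
[q^8] φ(8)=4,φ(4)=2,φ(2)=1,φ(1)=1 ⇒ 8
q^9  k|9↦φ(k): 9:6 3:2 1:1  a_9=9
d|10:{1,2,5,10}  Σφ=1+1+4+4=10
n=11: 1·11 11·1  φ→[1+10]=11

7, 8, 9, 10, 11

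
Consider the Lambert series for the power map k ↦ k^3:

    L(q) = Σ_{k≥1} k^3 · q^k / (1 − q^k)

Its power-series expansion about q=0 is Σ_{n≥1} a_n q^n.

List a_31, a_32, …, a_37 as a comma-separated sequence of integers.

29792, 37449, 37296, 44226, 43344, 55261, 50654

n=31: 1·31 31·1  f→[1+29791]=29792
[q^32] f(32)=32768,f(16)=4096,f(8)=512,f(4)=64,f(2)=8,f(1)=1 ⇒ 37449
q^33  k|33↦f(k): 33:35937 11:1331 3:27 1:1  a_33=37296
[q^34] f(34)=39304,f(17)=4913,f(2)=8,f(1)=1 ⇒ 44226
q^35  k|35↦f(k): 35:42875 7:343 5:125 1:1  a_35=43344
n=36: 36·1 18·2 12·3 9·4 6·6 4·9 3·12 2·18 1·36  f→[46656+5832+1728+729+216+64+27+8+1]=55261
[q^37] f(37)=50653,f(1)=1 ⇒ 50654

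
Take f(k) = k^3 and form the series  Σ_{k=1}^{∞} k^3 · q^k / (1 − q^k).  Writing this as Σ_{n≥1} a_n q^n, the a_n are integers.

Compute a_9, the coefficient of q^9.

d|9:{9,3,1}  Σf=729+27+1=757

a_9 = 757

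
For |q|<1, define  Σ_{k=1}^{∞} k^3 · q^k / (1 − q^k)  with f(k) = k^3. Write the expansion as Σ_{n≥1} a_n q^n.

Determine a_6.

a_6 = 252

d|6:{6,3,2,1}  Σf=216+27+8+1=252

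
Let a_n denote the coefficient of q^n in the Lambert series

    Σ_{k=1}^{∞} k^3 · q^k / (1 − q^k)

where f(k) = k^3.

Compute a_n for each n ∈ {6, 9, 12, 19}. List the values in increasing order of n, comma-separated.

q^6  k|6↦f(k): 6:216 3:27 2:8 1:1  a_6=252
d|9:{1,3,9}  Σf=1+27+729=757
n=12: 1·12 2·6 3·4 4·3 6·2 12·1  f→[1+8+27+64+216+1728]=2044
d|19:{1,19}  Σf=1+6859=6860

252, 757, 2044, 6860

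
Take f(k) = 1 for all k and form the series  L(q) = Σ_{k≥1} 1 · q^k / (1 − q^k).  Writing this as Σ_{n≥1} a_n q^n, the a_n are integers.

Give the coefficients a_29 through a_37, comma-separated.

[q^29] f(1)=1,f(29)=1 ⇒ 2
d|30:{1,2,3,5,6,10,15,30}  Σf=1+1+1+1+1+1+1+1=8
n=31: 1·31 31·1  f→[1+1]=2
n=32: 32·1 16·2 8·4 4·8 2·16 1·32  f→[1+1+1+1+1+1]=6
n=33: 33·1 11·3 3·11 1·33  f→[1+1+1+1]=4
d|34:{34,17,2,1}  Σf=1+1+1+1=4
d|35:{35,7,5,1}  Σf=1+1+1+1=4
n=36: 36·1 18·2 12·3 9·4 6·6 4·9 3·12 2·18 1·36  f→[1+1+1+1+1+1+1+1+1]=9
d|37:{1,37}  Σf=1+1=2

2, 8, 2, 6, 4, 4, 4, 9, 2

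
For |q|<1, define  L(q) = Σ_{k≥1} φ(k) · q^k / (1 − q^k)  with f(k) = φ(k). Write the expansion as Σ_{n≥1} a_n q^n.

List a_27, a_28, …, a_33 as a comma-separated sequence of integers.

d|27:{1,3,9,27}  Σφ=1+2+6+18=27
q^28  k|28↦φ(k): 1:1 2:1 4:2 7:6 14:6 28:12  a_28=28
q^29  k|29↦φ(k): 29:28 1:1  a_29=29
d|30:{1,2,3,5,6,10,15,30}  Σφ=1+1+2+4+2+4+8+8=30
d|31:{1,31}  Σφ=1+30=31
d|32:{32,16,8,4,2,1}  Σφ=16+8+4+2+1+1=32
[q^33] φ(1)=1,φ(3)=2,φ(11)=10,φ(33)=20 ⇒ 33

27, 28, 29, 30, 31, 32, 33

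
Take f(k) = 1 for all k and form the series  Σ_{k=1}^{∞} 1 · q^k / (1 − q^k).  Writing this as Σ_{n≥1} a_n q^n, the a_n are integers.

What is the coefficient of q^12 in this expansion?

a_12 = 6

n=12: 1·12 2·6 3·4 4·3 6·2 12·1  f→[1+1+1+1+1+1]=6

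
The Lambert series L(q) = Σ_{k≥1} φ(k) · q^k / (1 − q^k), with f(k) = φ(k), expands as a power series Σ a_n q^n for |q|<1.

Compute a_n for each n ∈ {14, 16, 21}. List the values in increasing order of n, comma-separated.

n=14: 1·14 2·7 7·2 14·1  φ→[1+1+6+6]=14
d|16:{1,2,4,8,16}  Σφ=1+1+2+4+8=16
q^21  k|21↦φ(k): 21:12 7:6 3:2 1:1  a_21=21

14, 16, 21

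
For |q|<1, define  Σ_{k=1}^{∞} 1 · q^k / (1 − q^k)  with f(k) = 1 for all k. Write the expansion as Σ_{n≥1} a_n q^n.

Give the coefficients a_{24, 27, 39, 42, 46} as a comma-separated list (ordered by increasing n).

8, 4, 4, 8, 4

n=24: 24·1 12·2 8·3 6·4 4·6 3·8 2·12 1·24  f→[1+1+1+1+1+1+1+1]=8
[q^27] f(1)=1,f(3)=1,f(9)=1,f(27)=1 ⇒ 4
n=39: 39·1 13·3 3·13 1·39  f→[1+1+1+1]=4
d|42:{42,21,14,7,6,3,2,1}  Σf=1+1+1+1+1+1+1+1=8
n=46: 46·1 23·2 2·23 1·46  f→[1+1+1+1]=4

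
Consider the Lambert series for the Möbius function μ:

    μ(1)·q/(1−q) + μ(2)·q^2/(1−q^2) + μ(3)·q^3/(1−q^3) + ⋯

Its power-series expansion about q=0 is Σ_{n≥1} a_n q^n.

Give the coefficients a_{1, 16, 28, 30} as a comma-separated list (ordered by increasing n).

1, 0, 0, 0

d|1:{1}  Σμ=1=1
d|16:{16,8,4,2,1}  Σμ=0+0+0+(-1)+1=0
n=28: 1·28 2·14 4·7 7·4 14·2 28·1  μ→[1+(-1)+0+(-1)+1+0]=0
[q^30] μ(30)=-1,μ(15)=1,μ(10)=1,μ(6)=1,μ(5)=-1,μ(3)=-1,μ(2)=-1,μ(1)=1 ⇒ 0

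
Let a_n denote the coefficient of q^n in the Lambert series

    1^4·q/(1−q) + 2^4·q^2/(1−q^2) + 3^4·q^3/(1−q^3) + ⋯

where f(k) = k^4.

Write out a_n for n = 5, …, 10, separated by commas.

626, 1394, 2402, 4369, 6643, 10642

d|5:{1,5}  Σf=1+625=626
q^6  k|6↦f(k): 6:1296 3:81 2:16 1:1  a_6=1394
d|7:{1,7}  Σf=1+2401=2402
d|8:{8,4,2,1}  Σf=4096+256+16+1=4369
d|9:{1,3,9}  Σf=1+81+6561=6643
d|10:{10,5,2,1}  Σf=10000+625+16+1=10642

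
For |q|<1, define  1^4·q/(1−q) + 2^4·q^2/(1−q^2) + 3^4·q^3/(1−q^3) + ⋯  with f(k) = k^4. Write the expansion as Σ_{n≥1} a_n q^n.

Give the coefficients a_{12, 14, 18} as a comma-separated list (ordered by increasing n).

[q^12] f(1)=1,f(2)=16,f(3)=81,f(4)=256,f(6)=1296,f(12)=20736 ⇒ 22386
q^14  k|14↦f(k): 1:1 2:16 7:2401 14:38416  a_14=40834
q^18  k|18↦f(k): 1:1 2:16 3:81 6:1296 9:6561 18:104976  a_18=112931

22386, 40834, 112931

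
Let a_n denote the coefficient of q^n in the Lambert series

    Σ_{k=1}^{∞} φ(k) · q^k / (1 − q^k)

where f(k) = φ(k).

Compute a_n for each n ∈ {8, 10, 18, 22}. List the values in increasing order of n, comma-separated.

n=8: 1·8 2·4 4·2 8·1  φ→[1+1+2+4]=8
[q^10] φ(10)=4,φ(5)=4,φ(2)=1,φ(1)=1 ⇒ 10
n=18: 1·18 2·9 3·6 6·3 9·2 18·1  φ→[1+1+2+2+6+6]=18
[q^22] φ(1)=1,φ(2)=1,φ(11)=10,φ(22)=10 ⇒ 22

8, 10, 18, 22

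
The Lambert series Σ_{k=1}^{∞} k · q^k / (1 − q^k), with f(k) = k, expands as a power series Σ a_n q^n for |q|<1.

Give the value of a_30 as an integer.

q^30  k|30↦f(k): 30:30 15:15 10:10 6:6 5:5 3:3 2:2 1:1  a_30=72

a_30 = 72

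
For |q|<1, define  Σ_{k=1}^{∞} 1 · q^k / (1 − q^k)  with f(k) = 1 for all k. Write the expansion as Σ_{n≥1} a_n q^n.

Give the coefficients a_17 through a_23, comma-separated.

[q^17] f(17)=1,f(1)=1 ⇒ 2
[q^18] f(18)=1,f(9)=1,f(6)=1,f(3)=1,f(2)=1,f(1)=1 ⇒ 6
[q^19] f(1)=1,f(19)=1 ⇒ 2
d|20:{1,2,4,5,10,20}  Σf=1+1+1+1+1+1=6
n=21: 1·21 3·7 7·3 21·1  f→[1+1+1+1]=4
n=22: 1·22 2·11 11·2 22·1  f→[1+1+1+1]=4
n=23: 23·1 1·23  f→[1+1]=2

2, 6, 2, 6, 4, 4, 2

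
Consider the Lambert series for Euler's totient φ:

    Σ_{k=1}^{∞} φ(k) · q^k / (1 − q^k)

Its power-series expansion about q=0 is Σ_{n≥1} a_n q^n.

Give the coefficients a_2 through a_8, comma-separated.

n=2: 1·2 2·1  φ→[1+1]=2
n=3: 3·1 1·3  φ→[2+1]=3
n=4: 1·4 2·2 4·1  φ→[1+1+2]=4
n=5: 1·5 5·1  φ→[1+4]=5
q^6  k|6↦φ(k): 1:1 2:1 3:2 6:2  a_6=6
[q^7] φ(1)=1,φ(7)=6 ⇒ 7
n=8: 8·1 4·2 2·4 1·8  φ→[4+2+1+1]=8

2, 3, 4, 5, 6, 7, 8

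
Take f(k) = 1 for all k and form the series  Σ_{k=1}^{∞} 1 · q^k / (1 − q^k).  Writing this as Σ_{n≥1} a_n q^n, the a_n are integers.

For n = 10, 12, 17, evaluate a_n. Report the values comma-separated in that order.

4, 6, 2

[q^10] f(1)=1,f(2)=1,f(5)=1,f(10)=1 ⇒ 4
[q^12] f(12)=1,f(6)=1,f(4)=1,f(3)=1,f(2)=1,f(1)=1 ⇒ 6
d|17:{17,1}  Σf=1+1=2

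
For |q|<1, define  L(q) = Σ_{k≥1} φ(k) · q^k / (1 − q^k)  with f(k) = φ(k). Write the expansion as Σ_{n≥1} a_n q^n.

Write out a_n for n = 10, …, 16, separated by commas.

n=10: 10·1 5·2 2·5 1·10  φ→[4+4+1+1]=10
n=11: 11·1 1·11  φ→[10+1]=11
d|12:{1,2,3,4,6,12}  Σφ=1+1+2+2+2+4=12
d|13:{13,1}  Σφ=12+1=13
n=14: 14·1 7·2 2·7 1·14  φ→[6+6+1+1]=14
[q^15] φ(1)=1,φ(3)=2,φ(5)=4,φ(15)=8 ⇒ 15
n=16: 1·16 2·8 4·4 8·2 16·1  φ→[1+1+2+4+8]=16

10, 11, 12, 13, 14, 15, 16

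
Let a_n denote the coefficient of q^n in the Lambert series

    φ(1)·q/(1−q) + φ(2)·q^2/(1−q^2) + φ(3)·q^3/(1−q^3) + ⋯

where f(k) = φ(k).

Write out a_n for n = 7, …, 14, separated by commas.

d|7:{7,1}  Σφ=6+1=7
n=8: 8·1 4·2 2·4 1·8  φ→[4+2+1+1]=8
[q^9] φ(1)=1,φ(3)=2,φ(9)=6 ⇒ 9
n=10: 10·1 5·2 2·5 1·10  φ→[4+4+1+1]=10
n=11: 1·11 11·1  φ→[1+10]=11
n=12: 12·1 6·2 4·3 3·4 2·6 1·12  φ→[4+2+2+2+1+1]=12
n=13: 13·1 1·13  φ→[12+1]=13
q^14  k|14↦φ(k): 14:6 7:6 2:1 1:1  a_14=14

7, 8, 9, 10, 11, 12, 13, 14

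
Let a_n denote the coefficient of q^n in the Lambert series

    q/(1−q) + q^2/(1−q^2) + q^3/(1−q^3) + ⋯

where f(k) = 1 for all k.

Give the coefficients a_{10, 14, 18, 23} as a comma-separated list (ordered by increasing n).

q^10  k|10↦f(k): 1:1 2:1 5:1 10:1  a_10=4
q^14  k|14↦f(k): 1:1 2:1 7:1 14:1  a_14=4
[q^18] f(1)=1,f(2)=1,f(3)=1,f(6)=1,f(9)=1,f(18)=1 ⇒ 6
q^23  k|23↦f(k): 23:1 1:1  a_23=2

4, 4, 6, 2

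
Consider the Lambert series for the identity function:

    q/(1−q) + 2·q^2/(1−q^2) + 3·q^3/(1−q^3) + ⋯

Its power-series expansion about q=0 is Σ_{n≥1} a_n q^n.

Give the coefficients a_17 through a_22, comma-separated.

d|17:{17,1}  Σf=17+1=18
[q^18] f(18)=18,f(9)=9,f(6)=6,f(3)=3,f(2)=2,f(1)=1 ⇒ 39
q^19  k|19↦f(k): 19:19 1:1  a_19=20
n=20: 1·20 2·10 4·5 5·4 10·2 20·1  f→[1+2+4+5+10+20]=42
q^21  k|21↦f(k): 1:1 3:3 7:7 21:21  a_21=32
d|22:{1,2,11,22}  Σf=1+2+11+22=36

18, 39, 20, 42, 32, 36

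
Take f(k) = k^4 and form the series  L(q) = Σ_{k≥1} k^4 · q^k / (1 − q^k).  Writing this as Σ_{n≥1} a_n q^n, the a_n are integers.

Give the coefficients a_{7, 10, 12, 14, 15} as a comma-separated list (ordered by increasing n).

[q^7] f(7)=2401,f(1)=1 ⇒ 2402
n=10: 10·1 5·2 2·5 1·10  f→[10000+625+16+1]=10642
d|12:{1,2,3,4,6,12}  Σf=1+16+81+256+1296+20736=22386
[q^14] f(14)=38416,f(7)=2401,f(2)=16,f(1)=1 ⇒ 40834
q^15  k|15↦f(k): 1:1 3:81 5:625 15:50625  a_15=51332

2402, 10642, 22386, 40834, 51332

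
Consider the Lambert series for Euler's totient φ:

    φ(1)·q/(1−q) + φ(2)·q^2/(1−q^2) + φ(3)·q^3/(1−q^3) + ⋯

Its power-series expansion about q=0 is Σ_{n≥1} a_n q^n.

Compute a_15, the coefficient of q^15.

q^15  k|15↦φ(k): 1:1 3:2 5:4 15:8  a_15=15

a_15 = 15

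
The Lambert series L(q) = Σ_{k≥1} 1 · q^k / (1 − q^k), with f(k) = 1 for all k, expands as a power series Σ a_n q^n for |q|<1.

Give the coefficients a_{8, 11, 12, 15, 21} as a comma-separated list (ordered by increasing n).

4, 2, 6, 4, 4

n=8: 8·1 4·2 2·4 1·8  f→[1+1+1+1]=4
d|11:{1,11}  Σf=1+1=2
[q^12] f(1)=1,f(2)=1,f(3)=1,f(4)=1,f(6)=1,f(12)=1 ⇒ 6
q^15  k|15↦f(k): 1:1 3:1 5:1 15:1  a_15=4
n=21: 21·1 7·3 3·7 1·21  f→[1+1+1+1]=4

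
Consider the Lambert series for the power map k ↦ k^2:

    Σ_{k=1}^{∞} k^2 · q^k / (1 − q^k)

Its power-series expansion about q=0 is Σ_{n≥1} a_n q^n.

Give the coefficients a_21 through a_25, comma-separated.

q^21  k|21↦f(k): 1:1 3:9 7:49 21:441  a_21=500
q^22  k|22↦f(k): 1:1 2:4 11:121 22:484  a_22=610
d|23:{23,1}  Σf=529+1=530
q^24  k|24↦f(k): 24:576 12:144 8:64 6:36 4:16 3:9 2:4 1:1  a_24=850
q^25  k|25↦f(k): 25:625 5:25 1:1  a_25=651

500, 610, 530, 850, 651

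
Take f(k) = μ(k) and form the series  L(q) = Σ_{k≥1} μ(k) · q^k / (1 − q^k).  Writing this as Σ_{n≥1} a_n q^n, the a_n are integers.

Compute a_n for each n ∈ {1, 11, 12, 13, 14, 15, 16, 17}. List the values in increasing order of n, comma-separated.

1, 0, 0, 0, 0, 0, 0, 0

n=1: 1·1  μ→[1]=1
d|11:{1,11}  Σμ=1+(-1)=0
d|12:{12,6,4,3,2,1}  Σμ=0+1+0+(-1)+(-1)+1=0
[q^13] μ(13)=-1,μ(1)=1 ⇒ 0
n=14: 14·1 7·2 2·7 1·14  μ→[1+(-1)+(-1)+1]=0
[q^15] μ(15)=1,μ(5)=-1,μ(3)=-1,μ(1)=1 ⇒ 0
q^16  k|16↦μ(k): 16:0 8:0 4:0 2:-1 1:1  a_16=0
d|17:{1,17}  Σμ=1+(-1)=0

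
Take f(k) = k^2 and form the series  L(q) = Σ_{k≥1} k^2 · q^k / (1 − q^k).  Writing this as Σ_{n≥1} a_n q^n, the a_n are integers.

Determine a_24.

a_24 = 850

d|24:{1,2,3,4,6,8,12,24}  Σf=1+4+9+16+36+64+144+576=850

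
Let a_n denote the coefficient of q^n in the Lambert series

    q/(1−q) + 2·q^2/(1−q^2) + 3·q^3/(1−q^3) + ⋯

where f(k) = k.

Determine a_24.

n=24: 24·1 12·2 8·3 6·4 4·6 3·8 2·12 1·24  f→[24+12+8+6+4+3+2+1]=60

a_24 = 60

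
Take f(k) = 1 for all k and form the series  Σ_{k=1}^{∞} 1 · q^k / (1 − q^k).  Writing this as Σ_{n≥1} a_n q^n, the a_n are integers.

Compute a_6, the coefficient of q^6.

a_6 = 4

d|6:{1,2,3,6}  Σf=1+1+1+1=4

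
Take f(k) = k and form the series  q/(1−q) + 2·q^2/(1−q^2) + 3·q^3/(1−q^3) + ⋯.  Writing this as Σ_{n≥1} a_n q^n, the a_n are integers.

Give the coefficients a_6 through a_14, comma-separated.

12, 8, 15, 13, 18, 12, 28, 14, 24

[q^6] f(1)=1,f(2)=2,f(3)=3,f(6)=6 ⇒ 12
d|7:{1,7}  Σf=1+7=8
d|8:{8,4,2,1}  Σf=8+4+2+1=15
n=9: 9·1 3·3 1·9  f→[9+3+1]=13
d|10:{10,5,2,1}  Σf=10+5+2+1=18
d|11:{1,11}  Σf=1+11=12
n=12: 12·1 6·2 4·3 3·4 2·6 1·12  f→[12+6+4+3+2+1]=28
n=13: 13·1 1·13  f→[13+1]=14
d|14:{1,2,7,14}  Σf=1+2+7+14=24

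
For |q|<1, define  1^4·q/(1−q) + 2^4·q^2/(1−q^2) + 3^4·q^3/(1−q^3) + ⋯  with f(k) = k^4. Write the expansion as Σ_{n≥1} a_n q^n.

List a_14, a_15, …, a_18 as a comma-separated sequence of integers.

q^14  k|14↦f(k): 1:1 2:16 7:2401 14:38416  a_14=40834
d|15:{1,3,5,15}  Σf=1+81+625+50625=51332
n=16: 1·16 2·8 4·4 8·2 16·1  f→[1+16+256+4096+65536]=69905
[q^17] f(1)=1,f(17)=83521 ⇒ 83522
q^18  k|18↦f(k): 1:1 2:16 3:81 6:1296 9:6561 18:104976  a_18=112931

40834, 51332, 69905, 83522, 112931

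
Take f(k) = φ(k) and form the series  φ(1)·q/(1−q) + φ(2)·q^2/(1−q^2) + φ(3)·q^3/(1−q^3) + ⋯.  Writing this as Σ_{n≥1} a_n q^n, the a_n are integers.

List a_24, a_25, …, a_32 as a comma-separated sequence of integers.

n=24: 24·1 12·2 8·3 6·4 4·6 3·8 2·12 1·24  φ→[8+4+4+2+2+2+1+1]=24
[q^25] φ(25)=20,φ(5)=4,φ(1)=1 ⇒ 25
[q^26] φ(26)=12,φ(13)=12,φ(2)=1,φ(1)=1 ⇒ 26
q^27  k|27↦φ(k): 27:18 9:6 3:2 1:1  a_27=27
d|28:{28,14,7,4,2,1}  Σφ=12+6+6+2+1+1=28
n=29: 1·29 29·1  φ→[1+28]=29
q^30  k|30↦φ(k): 30:8 15:8 10:4 6:2 5:4 3:2 2:1 1:1  a_30=30
n=31: 1·31 31·1  φ→[1+30]=31
q^32  k|32↦φ(k): 32:16 16:8 8:4 4:2 2:1 1:1  a_32=32

24, 25, 26, 27, 28, 29, 30, 31, 32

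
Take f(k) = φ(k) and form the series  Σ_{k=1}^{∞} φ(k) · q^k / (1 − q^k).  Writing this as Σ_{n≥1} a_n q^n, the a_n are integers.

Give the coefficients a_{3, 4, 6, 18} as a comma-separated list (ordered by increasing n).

q^3  k|3↦φ(k): 1:1 3:2  a_3=3
d|4:{4,2,1}  Σφ=2+1+1=4
d|6:{6,3,2,1}  Σφ=2+2+1+1=6
q^18  k|18↦φ(k): 18:6 9:6 6:2 3:2 2:1 1:1  a_18=18

3, 4, 6, 18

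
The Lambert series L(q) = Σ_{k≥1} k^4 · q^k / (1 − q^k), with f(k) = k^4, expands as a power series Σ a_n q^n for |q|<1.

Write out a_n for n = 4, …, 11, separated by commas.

[q^4] f(1)=1,f(2)=16,f(4)=256 ⇒ 273
[q^5] f(5)=625,f(1)=1 ⇒ 626
d|6:{1,2,3,6}  Σf=1+16+81+1296=1394
[q^7] f(7)=2401,f(1)=1 ⇒ 2402
[q^8] f(1)=1,f(2)=16,f(4)=256,f(8)=4096 ⇒ 4369
[q^9] f(1)=1,f(3)=81,f(9)=6561 ⇒ 6643
n=10: 1·10 2·5 5·2 10·1  f→[1+16+625+10000]=10642
n=11: 1·11 11·1  f→[1+14641]=14642

273, 626, 1394, 2402, 4369, 6643, 10642, 14642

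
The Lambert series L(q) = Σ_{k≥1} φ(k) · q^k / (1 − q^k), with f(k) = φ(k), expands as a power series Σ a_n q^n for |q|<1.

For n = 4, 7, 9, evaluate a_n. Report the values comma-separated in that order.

[q^4] φ(1)=1,φ(2)=1,φ(4)=2 ⇒ 4
q^7  k|7↦φ(k): 7:6 1:1  a_7=7
q^9  k|9↦φ(k): 9:6 3:2 1:1  a_9=9

4, 7, 9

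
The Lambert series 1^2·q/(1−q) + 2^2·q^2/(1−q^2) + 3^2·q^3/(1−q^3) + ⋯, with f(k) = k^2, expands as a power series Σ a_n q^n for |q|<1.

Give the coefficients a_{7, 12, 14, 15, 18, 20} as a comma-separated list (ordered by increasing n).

50, 210, 250, 260, 455, 546

d|7:{1,7}  Σf=1+49=50
q^12  k|12↦f(k): 12:144 6:36 4:16 3:9 2:4 1:1  a_12=210
q^14  k|14↦f(k): 14:196 7:49 2:4 1:1  a_14=250
[q^15] f(15)=225,f(5)=25,f(3)=9,f(1)=1 ⇒ 260
n=18: 18·1 9·2 6·3 3·6 2·9 1·18  f→[324+81+36+9+4+1]=455
q^20  k|20↦f(k): 20:400 10:100 5:25 4:16 2:4 1:1  a_20=546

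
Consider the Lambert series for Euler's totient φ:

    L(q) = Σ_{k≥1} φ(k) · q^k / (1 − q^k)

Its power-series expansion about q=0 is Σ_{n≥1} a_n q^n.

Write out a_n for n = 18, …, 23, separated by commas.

n=18: 1·18 2·9 3·6 6·3 9·2 18·1  φ→[1+1+2+2+6+6]=18
n=19: 1·19 19·1  φ→[1+18]=19
q^20  k|20↦φ(k): 1:1 2:1 4:2 5:4 10:4 20:8  a_20=20
n=21: 1·21 3·7 7·3 21·1  φ→[1+2+6+12]=21
d|22:{1,2,11,22}  Σφ=1+1+10+10=22
[q^23] φ(1)=1,φ(23)=22 ⇒ 23

18, 19, 20, 21, 22, 23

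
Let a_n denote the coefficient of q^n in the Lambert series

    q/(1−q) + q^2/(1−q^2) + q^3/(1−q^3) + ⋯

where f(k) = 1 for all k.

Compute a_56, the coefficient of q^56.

a_56 = 8

q^56  k|56↦f(k): 1:1 2:1 4:1 7:1 8:1 14:1 28:1 56:1  a_56=8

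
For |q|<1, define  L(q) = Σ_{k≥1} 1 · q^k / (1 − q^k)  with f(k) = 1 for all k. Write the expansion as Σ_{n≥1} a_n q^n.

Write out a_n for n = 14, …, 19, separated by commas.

q^14  k|14↦f(k): 14:1 7:1 2:1 1:1  a_14=4
d|15:{1,3,5,15}  Σf=1+1+1+1=4
n=16: 16·1 8·2 4·4 2·8 1·16  f→[1+1+1+1+1]=5
q^17  k|17↦f(k): 17:1 1:1  a_17=2
n=18: 1·18 2·9 3·6 6·3 9·2 18·1  f→[1+1+1+1+1+1]=6
d|19:{19,1}  Σf=1+1=2

4, 4, 5, 2, 6, 2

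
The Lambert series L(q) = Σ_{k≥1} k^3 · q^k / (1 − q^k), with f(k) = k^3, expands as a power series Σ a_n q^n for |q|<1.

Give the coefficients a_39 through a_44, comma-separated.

61544, 73710, 68922, 86688, 79508, 97236

n=39: 39·1 13·3 3·13 1·39  f→[59319+2197+27+1]=61544
q^40  k|40↦f(k): 1:1 2:8 4:64 5:125 8:512 10:1000 20:8000 40:64000  a_40=73710
d|41:{41,1}  Σf=68921+1=68922
[q^42] f(1)=1,f(2)=8,f(3)=27,f(6)=216,f(7)=343,f(14)=2744,f(21)=9261,f(42)=74088 ⇒ 86688
[q^43] f(43)=79507,f(1)=1 ⇒ 79508
q^44  k|44↦f(k): 44:85184 22:10648 11:1331 4:64 2:8 1:1  a_44=97236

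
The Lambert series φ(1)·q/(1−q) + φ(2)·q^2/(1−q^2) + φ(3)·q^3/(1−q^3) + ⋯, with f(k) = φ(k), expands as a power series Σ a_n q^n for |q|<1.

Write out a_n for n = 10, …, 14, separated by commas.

q^10  k|10↦φ(k): 1:1 2:1 5:4 10:4  a_10=10
n=11: 1·11 11·1  φ→[1+10]=11
[q^12] φ(1)=1,φ(2)=1,φ(3)=2,φ(4)=2,φ(6)=2,φ(12)=4 ⇒ 12
n=13: 1·13 13·1  φ→[1+12]=13
q^14  k|14↦φ(k): 14:6 7:6 2:1 1:1  a_14=14

10, 11, 12, 13, 14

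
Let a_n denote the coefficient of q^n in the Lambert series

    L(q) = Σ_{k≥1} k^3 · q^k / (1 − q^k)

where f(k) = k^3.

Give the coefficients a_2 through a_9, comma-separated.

9, 28, 73, 126, 252, 344, 585, 757

d|2:{2,1}  Σf=8+1=9
q^3  k|3↦f(k): 3:27 1:1  a_3=28
n=4: 1·4 2·2 4·1  f→[1+8+64]=73
d|5:{1,5}  Σf=1+125=126
q^6  k|6↦f(k): 6:216 3:27 2:8 1:1  a_6=252
d|7:{1,7}  Σf=1+343=344
n=8: 8·1 4·2 2·4 1·8  f→[512+64+8+1]=585
q^9  k|9↦f(k): 1:1 3:27 9:729  a_9=757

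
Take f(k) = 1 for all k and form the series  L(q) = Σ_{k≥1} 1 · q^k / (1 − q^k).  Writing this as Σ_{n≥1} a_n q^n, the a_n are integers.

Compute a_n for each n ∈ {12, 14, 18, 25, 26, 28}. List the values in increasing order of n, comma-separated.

[q^12] f(1)=1,f(2)=1,f(3)=1,f(4)=1,f(6)=1,f(12)=1 ⇒ 6
q^14  k|14↦f(k): 14:1 7:1 2:1 1:1  a_14=4
n=18: 18·1 9·2 6·3 3·6 2·9 1·18  f→[1+1+1+1+1+1]=6
[q^25] f(1)=1,f(5)=1,f(25)=1 ⇒ 3
q^26  k|26↦f(k): 1:1 2:1 13:1 26:1  a_26=4
d|28:{28,14,7,4,2,1}  Σf=1+1+1+1+1+1=6

6, 4, 6, 3, 4, 6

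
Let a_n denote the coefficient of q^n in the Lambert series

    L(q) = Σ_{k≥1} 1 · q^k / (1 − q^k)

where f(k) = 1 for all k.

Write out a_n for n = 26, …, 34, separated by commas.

d|26:{26,13,2,1}  Σf=1+1+1+1=4
n=27: 1·27 3·9 9·3 27·1  f→[1+1+1+1]=4
d|28:{28,14,7,4,2,1}  Σf=1+1+1+1+1+1=6
n=29: 1·29 29·1  f→[1+1]=2
d|30:{30,15,10,6,5,3,2,1}  Σf=1+1+1+1+1+1+1+1=8
[q^31] f(1)=1,f(31)=1 ⇒ 2
[q^32] f(32)=1,f(16)=1,f(8)=1,f(4)=1,f(2)=1,f(1)=1 ⇒ 6
[q^33] f(33)=1,f(11)=1,f(3)=1,f(1)=1 ⇒ 4
d|34:{1,2,17,34}  Σf=1+1+1+1=4

4, 4, 6, 2, 8, 2, 6, 4, 4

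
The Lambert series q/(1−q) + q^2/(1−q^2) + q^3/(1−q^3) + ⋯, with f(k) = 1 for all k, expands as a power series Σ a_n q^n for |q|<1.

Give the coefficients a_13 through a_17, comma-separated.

d|13:{1,13}  Σf=1+1=2
d|14:{14,7,2,1}  Σf=1+1+1+1=4
q^15  k|15↦f(k): 1:1 3:1 5:1 15:1  a_15=4
n=16: 16·1 8·2 4·4 2·8 1·16  f→[1+1+1+1+1]=5
[q^17] f(1)=1,f(17)=1 ⇒ 2

2, 4, 4, 5, 2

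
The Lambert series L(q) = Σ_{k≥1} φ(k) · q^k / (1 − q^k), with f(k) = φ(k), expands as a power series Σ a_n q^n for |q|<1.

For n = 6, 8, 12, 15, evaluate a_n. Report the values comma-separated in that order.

[q^6] φ(1)=1,φ(2)=1,φ(3)=2,φ(6)=2 ⇒ 6
d|8:{8,4,2,1}  Σφ=4+2+1+1=8
n=12: 1·12 2·6 3·4 4·3 6·2 12·1  φ→[1+1+2+2+2+4]=12
n=15: 15·1 5·3 3·5 1·15  φ→[8+4+2+1]=15

6, 8, 12, 15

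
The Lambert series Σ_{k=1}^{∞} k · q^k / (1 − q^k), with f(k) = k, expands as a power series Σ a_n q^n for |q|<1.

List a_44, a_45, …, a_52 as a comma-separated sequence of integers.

84, 78, 72, 48, 124, 57, 93, 72, 98

[q^44] f(1)=1,f(2)=2,f(4)=4,f(11)=11,f(22)=22,f(44)=44 ⇒ 84
n=45: 1·45 3·15 5·9 9·5 15·3 45·1  f→[1+3+5+9+15+45]=78
d|46:{1,2,23,46}  Σf=1+2+23+46=72
q^47  k|47↦f(k): 47:47 1:1  a_47=48
[q^48] f(48)=48,f(24)=24,f(16)=16,f(12)=12,f(8)=8,f(6)=6,f(4)=4,f(3)=3,f(2)=2,f(1)=1 ⇒ 124
[q^49] f(1)=1,f(7)=7,f(49)=49 ⇒ 57
n=50: 1·50 2·25 5·10 10·5 25·2 50·1  f→[1+2+5+10+25+50]=93
d|51:{51,17,3,1}  Σf=51+17+3+1=72
d|52:{52,26,13,4,2,1}  Σf=52+26+13+4+2+1=98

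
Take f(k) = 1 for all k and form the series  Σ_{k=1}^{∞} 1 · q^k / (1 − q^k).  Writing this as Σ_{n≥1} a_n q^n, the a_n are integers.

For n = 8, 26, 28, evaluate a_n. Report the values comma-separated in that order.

4, 4, 6

q^8  k|8↦f(k): 8:1 4:1 2:1 1:1  a_8=4
n=26: 1·26 2·13 13·2 26·1  f→[1+1+1+1]=4
d|28:{28,14,7,4,2,1}  Σf=1+1+1+1+1+1=6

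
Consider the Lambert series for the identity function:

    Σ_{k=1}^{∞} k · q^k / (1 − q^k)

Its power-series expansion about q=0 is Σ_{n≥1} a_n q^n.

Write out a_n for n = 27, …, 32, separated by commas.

n=27: 27·1 9·3 3·9 1·27  f→[27+9+3+1]=40
q^28  k|28↦f(k): 1:1 2:2 4:4 7:7 14:14 28:28  a_28=56
q^29  k|29↦f(k): 29:29 1:1  a_29=30
[q^30] f(30)=30,f(15)=15,f(10)=10,f(6)=6,f(5)=5,f(3)=3,f(2)=2,f(1)=1 ⇒ 72
[q^31] f(31)=31,f(1)=1 ⇒ 32
n=32: 32·1 16·2 8·4 4·8 2·16 1·32  f→[32+16+8+4+2+1]=63

40, 56, 30, 72, 32, 63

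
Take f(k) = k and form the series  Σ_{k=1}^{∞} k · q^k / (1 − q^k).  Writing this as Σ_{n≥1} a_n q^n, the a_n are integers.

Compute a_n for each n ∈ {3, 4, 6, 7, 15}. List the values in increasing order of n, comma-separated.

q^3  k|3↦f(k): 1:1 3:3  a_3=4
n=4: 4·1 2·2 1·4  f→[4+2+1]=7
d|6:{6,3,2,1}  Σf=6+3+2+1=12
q^7  k|7↦f(k): 7:7 1:1  a_7=8
d|15:{1,3,5,15}  Σf=1+3+5+15=24

4, 7, 12, 8, 24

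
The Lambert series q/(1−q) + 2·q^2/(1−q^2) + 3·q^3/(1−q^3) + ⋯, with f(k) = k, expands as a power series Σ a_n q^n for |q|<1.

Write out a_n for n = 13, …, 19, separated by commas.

14, 24, 24, 31, 18, 39, 20

n=13: 1·13 13·1  f→[1+13]=14
n=14: 1·14 2·7 7·2 14·1  f→[1+2+7+14]=24
d|15:{15,5,3,1}  Σf=15+5+3+1=24
q^16  k|16↦f(k): 16:16 8:8 4:4 2:2 1:1  a_16=31
d|17:{17,1}  Σf=17+1=18
q^18  k|18↦f(k): 1:1 2:2 3:3 6:6 9:9 18:18  a_18=39
[q^19] f(19)=19,f(1)=1 ⇒ 20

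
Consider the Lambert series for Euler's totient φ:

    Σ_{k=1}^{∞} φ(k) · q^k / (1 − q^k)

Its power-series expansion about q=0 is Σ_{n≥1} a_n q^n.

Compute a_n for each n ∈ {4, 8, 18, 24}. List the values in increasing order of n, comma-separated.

n=4: 1·4 2·2 4·1  φ→[1+1+2]=4
q^8  k|8↦φ(k): 8:4 4:2 2:1 1:1  a_8=8
n=18: 18·1 9·2 6·3 3·6 2·9 1·18  φ→[6+6+2+2+1+1]=18
q^24  k|24↦φ(k): 1:1 2:1 3:2 4:2 6:2 8:4 12:4 24:8  a_24=24

4, 8, 18, 24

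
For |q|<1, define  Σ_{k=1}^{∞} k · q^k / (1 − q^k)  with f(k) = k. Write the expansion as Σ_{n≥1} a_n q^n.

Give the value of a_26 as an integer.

[q^26] f(1)=1,f(2)=2,f(13)=13,f(26)=26 ⇒ 42

a_26 = 42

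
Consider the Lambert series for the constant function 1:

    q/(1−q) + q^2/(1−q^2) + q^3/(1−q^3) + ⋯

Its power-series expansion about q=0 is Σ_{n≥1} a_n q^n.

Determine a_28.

[q^28] f(28)=1,f(14)=1,f(7)=1,f(4)=1,f(2)=1,f(1)=1 ⇒ 6

a_28 = 6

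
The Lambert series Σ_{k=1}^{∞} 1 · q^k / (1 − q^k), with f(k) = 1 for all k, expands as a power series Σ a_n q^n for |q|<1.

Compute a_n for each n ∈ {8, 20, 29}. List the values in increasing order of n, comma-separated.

d|8:{1,2,4,8}  Σf=1+1+1+1=4
[q^20] f(1)=1,f(2)=1,f(4)=1,f(5)=1,f(10)=1,f(20)=1 ⇒ 6
d|29:{29,1}  Σf=1+1=2

4, 6, 2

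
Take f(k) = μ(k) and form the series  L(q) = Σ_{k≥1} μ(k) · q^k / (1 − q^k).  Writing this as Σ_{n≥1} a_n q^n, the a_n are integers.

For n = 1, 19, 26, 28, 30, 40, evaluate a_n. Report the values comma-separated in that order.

q^1  k|1↦μ(k): 1:1  a_1=1
q^19  k|19↦μ(k): 1:1 19:-1  a_19=0
n=26: 26·1 13·2 2·13 1·26  μ→[1+(-1)+(-1)+1]=0
d|28:{28,14,7,4,2,1}  Σμ=0+1+(-1)+0+(-1)+1=0
[q^30] μ(1)=1,μ(2)=-1,μ(3)=-1,μ(5)=-1,μ(6)=1,μ(10)=1,μ(15)=1,μ(30)=-1 ⇒ 0
d|40:{1,2,4,5,8,10,20,40}  Σμ=1+(-1)+0+(-1)+0+1+0+0=0

1, 0, 0, 0, 0, 0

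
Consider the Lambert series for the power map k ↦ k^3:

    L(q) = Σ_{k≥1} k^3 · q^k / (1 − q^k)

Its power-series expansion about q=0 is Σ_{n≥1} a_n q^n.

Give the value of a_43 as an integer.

n=43: 1·43 43·1  f→[1+79507]=79508

a_43 = 79508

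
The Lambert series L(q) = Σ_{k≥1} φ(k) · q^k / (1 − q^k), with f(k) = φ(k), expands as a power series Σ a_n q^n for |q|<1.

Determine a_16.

d|16:{1,2,4,8,16}  Σφ=1+1+2+4+8=16

a_16 = 16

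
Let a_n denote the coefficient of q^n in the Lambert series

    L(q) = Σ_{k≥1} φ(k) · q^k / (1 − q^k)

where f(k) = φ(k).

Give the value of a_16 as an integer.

n=16: 1·16 2·8 4·4 8·2 16·1  φ→[1+1+2+4+8]=16

a_16 = 16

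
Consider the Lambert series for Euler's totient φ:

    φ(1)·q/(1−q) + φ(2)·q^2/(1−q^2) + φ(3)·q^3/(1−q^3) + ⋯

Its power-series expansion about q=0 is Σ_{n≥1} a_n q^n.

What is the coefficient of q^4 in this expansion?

d|4:{4,2,1}  Σφ=2+1+1=4

a_4 = 4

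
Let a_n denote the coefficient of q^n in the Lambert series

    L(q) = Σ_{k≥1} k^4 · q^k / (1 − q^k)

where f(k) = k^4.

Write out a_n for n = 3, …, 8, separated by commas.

82, 273, 626, 1394, 2402, 4369

q^3  k|3↦f(k): 3:81 1:1  a_3=82
q^4  k|4↦f(k): 1:1 2:16 4:256  a_4=273
n=5: 5·1 1·5  f→[625+1]=626
d|6:{6,3,2,1}  Σf=1296+81+16+1=1394
d|7:{7,1}  Σf=2401+1=2402
[q^8] f(8)=4096,f(4)=256,f(2)=16,f(1)=1 ⇒ 4369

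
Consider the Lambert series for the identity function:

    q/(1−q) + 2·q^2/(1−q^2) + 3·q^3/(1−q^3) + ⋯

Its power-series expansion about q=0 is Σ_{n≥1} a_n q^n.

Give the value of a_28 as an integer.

[q^28] f(28)=28,f(14)=14,f(7)=7,f(4)=4,f(2)=2,f(1)=1 ⇒ 56

a_28 = 56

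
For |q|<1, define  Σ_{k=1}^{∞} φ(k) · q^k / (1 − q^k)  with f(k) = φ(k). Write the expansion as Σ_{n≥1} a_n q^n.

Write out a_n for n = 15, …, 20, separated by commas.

q^15  k|15↦φ(k): 15:8 5:4 3:2 1:1  a_15=15
[q^16] φ(16)=8,φ(8)=4,φ(4)=2,φ(2)=1,φ(1)=1 ⇒ 16
[q^17] φ(17)=16,φ(1)=1 ⇒ 17
[q^18] φ(1)=1,φ(2)=1,φ(3)=2,φ(6)=2,φ(9)=6,φ(18)=6 ⇒ 18
[q^19] φ(1)=1,φ(19)=18 ⇒ 19
q^20  k|20↦φ(k): 20:8 10:4 5:4 4:2 2:1 1:1  a_20=20

15, 16, 17, 18, 19, 20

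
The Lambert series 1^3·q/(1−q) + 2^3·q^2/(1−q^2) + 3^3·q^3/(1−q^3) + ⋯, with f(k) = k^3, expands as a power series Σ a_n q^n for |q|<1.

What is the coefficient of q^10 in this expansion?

n=10: 10·1 5·2 2·5 1·10  f→[1000+125+8+1]=1134

a_10 = 1134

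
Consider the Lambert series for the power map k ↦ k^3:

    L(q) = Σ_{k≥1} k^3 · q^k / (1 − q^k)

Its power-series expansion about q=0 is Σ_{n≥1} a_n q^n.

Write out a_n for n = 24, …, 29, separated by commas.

16380, 15751, 19782, 20440, 25112, 24390

q^24  k|24↦f(k): 1:1 2:8 3:27 4:64 6:216 8:512 12:1728 24:13824  a_24=16380
[q^25] f(1)=1,f(5)=125,f(25)=15625 ⇒ 15751
[q^26] f(1)=1,f(2)=8,f(13)=2197,f(26)=17576 ⇒ 19782
[q^27] f(27)=19683,f(9)=729,f(3)=27,f(1)=1 ⇒ 20440
[q^28] f(28)=21952,f(14)=2744,f(7)=343,f(4)=64,f(2)=8,f(1)=1 ⇒ 25112
[q^29] f(1)=1,f(29)=24389 ⇒ 24390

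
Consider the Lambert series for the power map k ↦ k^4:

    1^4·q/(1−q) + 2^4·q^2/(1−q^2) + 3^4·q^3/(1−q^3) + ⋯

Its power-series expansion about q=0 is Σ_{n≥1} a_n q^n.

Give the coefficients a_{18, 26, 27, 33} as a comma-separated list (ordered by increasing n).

[q^18] f(18)=104976,f(9)=6561,f(6)=1296,f(3)=81,f(2)=16,f(1)=1 ⇒ 112931
d|26:{1,2,13,26}  Σf=1+16+28561+456976=485554
q^27  k|27↦f(k): 27:531441 9:6561 3:81 1:1  a_27=538084
q^33  k|33↦f(k): 33:1185921 11:14641 3:81 1:1  a_33=1200644

112931, 485554, 538084, 1200644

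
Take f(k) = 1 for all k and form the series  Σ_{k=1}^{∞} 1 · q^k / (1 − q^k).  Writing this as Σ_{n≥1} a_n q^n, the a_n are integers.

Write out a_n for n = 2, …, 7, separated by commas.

2, 2, 3, 2, 4, 2

n=2: 1·2 2·1  f→[1+1]=2
n=3: 3·1 1·3  f→[1+1]=2
[q^4] f(1)=1,f(2)=1,f(4)=1 ⇒ 3
[q^5] f(1)=1,f(5)=1 ⇒ 2
q^6  k|6↦f(k): 1:1 2:1 3:1 6:1  a_6=4
q^7  k|7↦f(k): 7:1 1:1  a_7=2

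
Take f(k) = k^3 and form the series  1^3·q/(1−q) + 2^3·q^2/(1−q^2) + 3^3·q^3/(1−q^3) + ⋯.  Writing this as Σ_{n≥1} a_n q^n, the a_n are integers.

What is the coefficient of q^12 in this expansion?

a_12 = 2044

q^12  k|12↦f(k): 12:1728 6:216 4:64 3:27 2:8 1:1  a_12=2044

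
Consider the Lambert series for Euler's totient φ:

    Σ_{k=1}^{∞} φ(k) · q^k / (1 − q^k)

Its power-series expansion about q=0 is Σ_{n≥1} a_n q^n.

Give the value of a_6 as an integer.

[q^6] φ(1)=1,φ(2)=1,φ(3)=2,φ(6)=2 ⇒ 6

a_6 = 6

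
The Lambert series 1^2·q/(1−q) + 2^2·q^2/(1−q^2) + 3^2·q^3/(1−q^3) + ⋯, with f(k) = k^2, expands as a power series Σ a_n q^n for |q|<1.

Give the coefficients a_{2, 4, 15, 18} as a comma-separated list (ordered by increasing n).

5, 21, 260, 455

n=2: 1·2 2·1  f→[1+4]=5
q^4  k|4↦f(k): 1:1 2:4 4:16  a_4=21
q^15  k|15↦f(k): 1:1 3:9 5:25 15:225  a_15=260
n=18: 18·1 9·2 6·3 3·6 2·9 1·18  f→[324+81+36+9+4+1]=455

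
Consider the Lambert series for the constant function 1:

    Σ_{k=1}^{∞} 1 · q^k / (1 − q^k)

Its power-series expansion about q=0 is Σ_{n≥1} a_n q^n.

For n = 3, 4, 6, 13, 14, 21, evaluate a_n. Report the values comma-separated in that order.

2, 3, 4, 2, 4, 4

[q^3] f(3)=1,f(1)=1 ⇒ 2
q^4  k|4↦f(k): 1:1 2:1 4:1  a_4=3
[q^6] f(6)=1,f(3)=1,f(2)=1,f(1)=1 ⇒ 4
d|13:{13,1}  Σf=1+1=2
[q^14] f(1)=1,f(2)=1,f(7)=1,f(14)=1 ⇒ 4
d|21:{1,3,7,21}  Σf=1+1+1+1=4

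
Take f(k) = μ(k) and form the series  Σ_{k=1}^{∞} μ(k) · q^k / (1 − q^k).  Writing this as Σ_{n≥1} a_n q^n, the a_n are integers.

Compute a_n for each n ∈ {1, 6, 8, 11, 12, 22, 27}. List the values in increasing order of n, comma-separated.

n=1: 1·1  μ→[1]=1
d|6:{6,3,2,1}  Σμ=1+(-1)+(-1)+1=0
d|8:{1,2,4,8}  Σμ=1+(-1)+0+0=0
[q^11] μ(1)=1,μ(11)=-1 ⇒ 0
[q^12] μ(12)=0,μ(6)=1,μ(4)=0,μ(3)=-1,μ(2)=-1,μ(1)=1 ⇒ 0
q^22  k|22↦μ(k): 1:1 2:-1 11:-1 22:1  a_22=0
[q^27] μ(27)=0,μ(9)=0,μ(3)=-1,μ(1)=1 ⇒ 0

1, 0, 0, 0, 0, 0, 0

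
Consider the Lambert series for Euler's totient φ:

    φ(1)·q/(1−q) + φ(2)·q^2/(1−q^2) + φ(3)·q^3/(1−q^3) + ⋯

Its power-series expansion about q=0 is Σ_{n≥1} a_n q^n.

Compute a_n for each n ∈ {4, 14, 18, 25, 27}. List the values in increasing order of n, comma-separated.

d|4:{4,2,1}  Σφ=2+1+1=4
n=14: 14·1 7·2 2·7 1·14  φ→[6+6+1+1]=14
d|18:{18,9,6,3,2,1}  Σφ=6+6+2+2+1+1=18
q^25  k|25↦φ(k): 1:1 5:4 25:20  a_25=25
[q^27] φ(1)=1,φ(3)=2,φ(9)=6,φ(27)=18 ⇒ 27

4, 14, 18, 25, 27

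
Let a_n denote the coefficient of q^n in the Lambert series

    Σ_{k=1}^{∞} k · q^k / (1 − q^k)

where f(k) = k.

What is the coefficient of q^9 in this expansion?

a_9 = 13

q^9  k|9↦f(k): 9:9 3:3 1:1  a_9=13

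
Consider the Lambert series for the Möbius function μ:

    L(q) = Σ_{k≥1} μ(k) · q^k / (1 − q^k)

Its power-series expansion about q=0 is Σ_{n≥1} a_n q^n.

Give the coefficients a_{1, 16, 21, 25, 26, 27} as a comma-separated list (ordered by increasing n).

n=1: 1·1  μ→[1]=1
d|16:{1,2,4,8,16}  Σμ=1+(-1)+0+0+0=0
n=21: 21·1 7·3 3·7 1·21  μ→[1+(-1)+(-1)+1]=0
d|25:{1,5,25}  Σμ=1+(-1)+0=0
d|26:{1,2,13,26}  Σμ=1+(-1)+(-1)+1=0
n=27: 27·1 9·3 3·9 1·27  μ→[0+0+(-1)+1]=0

1, 0, 0, 0, 0, 0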